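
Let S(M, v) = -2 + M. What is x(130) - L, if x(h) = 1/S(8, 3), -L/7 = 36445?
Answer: 1530691/6 ≈ 2.5512e+5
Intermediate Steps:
L = -255115 (L = -7*36445 = -255115)
x(h) = ⅙ (x(h) = 1/(-2 + 8) = 1/6 = ⅙)
x(130) - L = ⅙ - 1*(-255115) = ⅙ + 255115 = 1530691/6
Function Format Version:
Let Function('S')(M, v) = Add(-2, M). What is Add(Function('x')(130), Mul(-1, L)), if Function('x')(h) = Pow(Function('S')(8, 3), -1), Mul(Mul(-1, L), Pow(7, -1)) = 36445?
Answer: Rational(1530691, 6) ≈ 2.5512e+5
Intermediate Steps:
L = -255115 (L = Mul(-7, 36445) = -255115)
Function('x')(h) = Rational(1, 6) (Function('x')(h) = Pow(Add(-2, 8), -1) = Pow(6, -1) = Rational(1, 6))
Add(Function('x')(130), Mul(-1, L)) = Add(Rational(1, 6), Mul(-1, -255115)) = Add(Rational(1, 6), 255115) = Rational(1530691, 6)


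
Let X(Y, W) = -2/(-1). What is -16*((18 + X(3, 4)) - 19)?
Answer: -16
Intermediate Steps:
X(Y, W) = 2 (X(Y, W) = -2*(-1) = 2)
-16*((18 + X(3, 4)) - 19) = -16*((18 + 2) - 19) = -16*(20 - 19) = -16*1 = -16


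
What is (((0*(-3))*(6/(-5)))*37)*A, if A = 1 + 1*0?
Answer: 0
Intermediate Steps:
A = 1 (A = 1 + 0 = 1)
(((0*(-3))*(6/(-5)))*37)*A = (((0*(-3))*(6/(-5)))*37)*1 = ((0*(6*(-1/5)))*37)*1 = ((0*(-6/5))*37)*1 = (0*37)*1 = 0*1 = 0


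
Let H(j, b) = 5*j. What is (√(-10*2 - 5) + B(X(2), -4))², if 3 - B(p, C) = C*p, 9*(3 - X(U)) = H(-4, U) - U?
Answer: 47704/81 + 2230*I/9 ≈ 588.94 + 247.78*I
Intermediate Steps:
X(U) = 47/9 + U/9 (X(U) = 3 - (5*(-4) - U)/9 = 3 - (-20 - U)/9 = 3 + (20/9 + U/9) = 47/9 + U/9)
B(p, C) = 3 - C*p
(√(-10*2 - 5) + B(X(2), -4))² = (√(-10*2 - 5) + (3 - 1*(-4)*(47/9 + (⅑)*2)))² = (√(-20 - 5) + (3 - 1*(-4)*(47/9 + 2/9)))² = (√(-25) + (3 - 1*(-4)*49/9))² = (5*I + (3 + 196/9))² = (5*I + 223/9)² = (223/9 + 5*I)²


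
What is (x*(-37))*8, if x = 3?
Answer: -888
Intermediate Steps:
(x*(-37))*8 = (3*(-37))*8 = -111*8 = -888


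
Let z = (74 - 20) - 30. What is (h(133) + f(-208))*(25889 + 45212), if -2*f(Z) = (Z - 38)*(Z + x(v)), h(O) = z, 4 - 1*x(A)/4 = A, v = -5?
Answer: -1502506332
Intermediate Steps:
x(A) = 16 - 4*A
z = 24 (z = 54 - 30 = 24)
h(O) = 24
f(Z) = -(-38 + Z)*(36 + Z)/2 (f(Z) = -(Z - 38)*(Z + (16 - 4*(-5)))/2 = -(-38 + Z)*(Z + (16 + 20))/2 = -(-38 + Z)*(Z + 36)/2 = -(-38 + Z)*(36 + Z)/2)
(h(133) + f(-208))*(25889 + 45212) = (24 + (684 - 208 - ½*(-208)²))*(25889 + 45212) = (24 + (684 - 208 - ½*43264))*71101 = (24 + (684 - 208 - 21632))*71101 = (24 - 21156)*71101 = -21132*71101 = -1502506332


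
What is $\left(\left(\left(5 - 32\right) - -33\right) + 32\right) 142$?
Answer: $5396$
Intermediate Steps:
$\left(\left(\left(5 - 32\right) - -33\right) + 32\right) 142 = \left(\left(-27 + 33\right) + 32\right) 142 = \left(6 + 32\right) 142 = 38 \cdot 142 = 5396$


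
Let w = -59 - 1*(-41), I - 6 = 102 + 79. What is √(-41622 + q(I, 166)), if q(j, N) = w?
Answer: 2*I*√10410 ≈ 204.06*I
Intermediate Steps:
I = 187 (I = 6 + (102 + 79) = 6 + 181 = 187)
w = -18 (w = -59 + 41 = -18)
q(j, N) = -18
√(-41622 + q(I, 166)) = √(-41622 - 18) = √(-41640) = 2*I*√10410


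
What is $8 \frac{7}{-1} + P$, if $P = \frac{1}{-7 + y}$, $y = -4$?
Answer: $- \frac{617}{11} \approx -56.091$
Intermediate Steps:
$P = - \frac{1}{11}$ ($P = \frac{1}{-7 - 4} = \frac{1}{-11} = - \frac{1}{11} \approx -0.090909$)
$8 \frac{7}{-1} + P = 8 \frac{7}{-1} - \frac{1}{11} = 8 \cdot 7 \left(-1\right) - \frac{1}{11} = 8 \left(-7\right) - \frac{1}{11} = -56 - \frac{1}{11} = - \frac{617}{11}$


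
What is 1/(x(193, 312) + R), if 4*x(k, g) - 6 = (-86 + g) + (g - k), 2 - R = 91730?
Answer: -4/366561 ≈ -1.0912e-5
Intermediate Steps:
R = -91728 (R = 2 - 1*91730 = 2 - 91730 = -91728)
x(k, g) = -20 + g/2 - k/4 (x(k, g) = 3/2 + ((-86 + g) + (g - k))/4 = 3/2 + (-86 - k + 2*g)/4 = 3/2 + (-43/2 + g/2 - k/4) = -20 + g/2 - k/4)
1/(x(193, 312) + R) = 1/((-20 + (½)*312 - ¼*193) - 91728) = 1/((-20 + 156 - 193/4) - 91728) = 1/(351/4 - 91728) = 1/(-366561/4) = -4/366561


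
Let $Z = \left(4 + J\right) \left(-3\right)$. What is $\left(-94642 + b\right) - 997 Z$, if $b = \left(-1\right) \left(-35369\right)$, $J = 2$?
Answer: $-41327$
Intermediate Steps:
$Z = -18$ ($Z = \left(4 + 2\right) \left(-3\right) = 6 \left(-3\right) = -18$)
$b = 35369$
$\left(-94642 + b\right) - 997 Z = \left(-94642 + 35369\right) - -17946 = -59273 + 17946 = -41327$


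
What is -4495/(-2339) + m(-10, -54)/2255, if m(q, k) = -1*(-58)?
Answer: 10271887/5274445 ≈ 1.9475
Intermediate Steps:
m(q, k) = 58
-4495/(-2339) + m(-10, -54)/2255 = -4495/(-2339) + 58/2255 = -4495*(-1/2339) + 58*(1/2255) = 4495/2339 + 58/2255 = 10271887/5274445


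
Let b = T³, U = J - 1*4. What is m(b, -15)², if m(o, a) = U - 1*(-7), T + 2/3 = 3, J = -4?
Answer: 1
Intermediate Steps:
T = 7/3 (T = -⅔ + 3 = 7/3 ≈ 2.3333)
U = -8 (U = -4 - 1*4 = -4 - 4 = -8)
b = 343/27 (b = (7/3)³ = 343/27 ≈ 12.704)
m(o, a) = -1 (m(o, a) = -8 - 1*(-7) = -8 + 7 = -1)
m(b, -15)² = (-1)² = 1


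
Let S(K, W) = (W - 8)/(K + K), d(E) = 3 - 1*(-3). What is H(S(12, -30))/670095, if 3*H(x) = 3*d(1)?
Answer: 2/223365 ≈ 8.9540e-6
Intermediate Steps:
d(E) = 6 (d(E) = 3 + 3 = 6)
S(K, W) = (-8 + W)/(2*K) (S(K, W) = (-8 + W)/((2*K)) = (-8 + W)*(1/(2*K)) = (-8 + W)/(2*K))
H(x) = 6 (H(x) = (3*6)/3 = (⅓)*18 = 6)
H(S(12, -30))/670095 = 6/670095 = 6*(1/670095) = 2/223365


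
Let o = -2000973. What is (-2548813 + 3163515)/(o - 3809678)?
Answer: -55882/528241 ≈ -0.10579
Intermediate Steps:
(-2548813 + 3163515)/(o - 3809678) = (-2548813 + 3163515)/(-2000973 - 3809678) = 614702/(-5810651) = 614702*(-1/5810651) = -55882/528241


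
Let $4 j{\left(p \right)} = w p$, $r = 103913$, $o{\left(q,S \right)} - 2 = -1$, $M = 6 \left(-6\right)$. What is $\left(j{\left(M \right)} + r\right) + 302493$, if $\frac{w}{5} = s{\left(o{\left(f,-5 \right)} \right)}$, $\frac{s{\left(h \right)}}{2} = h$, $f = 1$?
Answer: $406316$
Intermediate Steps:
$M = -36$
$o{\left(q,S \right)} = 1$ ($o{\left(q,S \right)} = 2 - 1 = 1$)
$s{\left(h \right)} = 2 h$
$w = 10$ ($w = 5 \cdot 2 \cdot 1 = 5 \cdot 2 = 10$)
$j{\left(p \right)} = \frac{5 p}{2}$ ($j{\left(p \right)} = \frac{10 p}{4} = \frac{5 p}{2}$)
$\left(j{\left(M \right)} + r\right) + 302493 = \left(\frac{5}{2} \left(-36\right) + 103913\right) + 302493 = \left(-90 + 103913\right) + 302493 = 103823 + 302493 = 406316$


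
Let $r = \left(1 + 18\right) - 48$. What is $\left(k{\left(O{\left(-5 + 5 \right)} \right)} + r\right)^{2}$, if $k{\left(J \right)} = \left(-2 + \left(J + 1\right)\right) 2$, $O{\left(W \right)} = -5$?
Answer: $1681$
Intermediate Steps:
$k{\left(J \right)} = -2 + 2 J$ ($k{\left(J \right)} = \left(-2 + \left(1 + J\right)\right) 2 = \left(-1 + J\right) 2 = -2 + 2 J$)
$r = -29$ ($r = 19 - 48 = -29$)
$\left(k{\left(O{\left(-5 + 5 \right)} \right)} + r\right)^{2} = \left(\left(-2 + 2 \left(-5\right)\right) - 29\right)^{2} = \left(\left(-2 - 10\right) - 29\right)^{2} = \left(-12 - 29\right)^{2} = \left(-41\right)^{2} = 1681$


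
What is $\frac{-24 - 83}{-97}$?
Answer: $\frac{107}{97} \approx 1.1031$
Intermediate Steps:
$\frac{-24 - 83}{-97} = \left(- \frac{1}{97}\right) \left(-107\right) = \frac{107}{97}$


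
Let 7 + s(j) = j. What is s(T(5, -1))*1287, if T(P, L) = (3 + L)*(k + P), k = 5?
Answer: 16731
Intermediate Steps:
T(P, L) = (3 + L)*(5 + P)
s(j) = -7 + j
s(T(5, -1))*1287 = (-7 + (15 + 3*5 + 5*(-1) - 1*5))*1287 = (-7 + (15 + 15 - 5 - 5))*1287 = (-7 + 20)*1287 = 13*1287 = 16731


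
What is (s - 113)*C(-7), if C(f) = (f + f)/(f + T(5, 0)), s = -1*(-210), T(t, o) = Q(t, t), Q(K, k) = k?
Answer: 679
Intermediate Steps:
T(t, o) = t
s = 210
C(f) = 2*f/(5 + f) (C(f) = (f + f)/(f + 5) = (2*f)/(5 + f) = 2*f/(5 + f))
(s - 113)*C(-7) = (210 - 113)*(2*(-7)/(5 - 7)) = 97*(2*(-7)/(-2)) = 97*(2*(-7)*(-½)) = 97*7 = 679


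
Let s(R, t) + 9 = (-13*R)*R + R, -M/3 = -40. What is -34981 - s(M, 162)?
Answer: 152108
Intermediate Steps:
M = 120 (M = -3*(-40) = 120)
s(R, t) = -9 + R - 13*R² (s(R, t) = -9 + ((-13*R)*R + R) = -9 + (-13*R² + R) = -9 + (R - 13*R²) = -9 + R - 13*R²)
-34981 - s(M, 162) = -34981 - (-9 + 120 - 13*120²) = -34981 - (-9 + 120 - 13*14400) = -34981 - (-9 + 120 - 187200) = -34981 - 1*(-187089) = -34981 + 187089 = 152108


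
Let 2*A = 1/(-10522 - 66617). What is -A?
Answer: 1/154278 ≈ 6.4818e-6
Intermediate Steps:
A = -1/154278 (A = 1/(2*(-10522 - 66617)) = (½)/(-77139) = (½)*(-1/77139) = -1/154278 ≈ -6.4818e-6)
-A = -1*(-1/154278) = 1/154278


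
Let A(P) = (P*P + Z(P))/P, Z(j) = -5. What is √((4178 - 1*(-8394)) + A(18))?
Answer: √453230/6 ≈ 112.20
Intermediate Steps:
A(P) = (-5 + P²)/P (A(P) = (P*P - 5)/P = (P² - 5)/P = (-5 + P²)/P)
√((4178 - 1*(-8394)) + A(18)) = √((4178 - 1*(-8394)) + (18 - 5/18)) = √((4178 + 8394) + (18 - 5*1/18)) = √(12572 + (18 - 5/18)) = √(12572 + 319/18) = √(226615/18) = √453230/6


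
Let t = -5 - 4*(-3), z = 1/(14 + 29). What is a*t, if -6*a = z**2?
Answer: -7/11094 ≈ -0.00063097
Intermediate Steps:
z = 1/43 ≈ 0.023256
t = 7 (t = -5 + 12 = 7)
a = -1/11094 (a = -(1/43)**2/6 = -1/6*1/1849 = -1/11094 ≈ -9.0139e-5)
a*t = -1/11094*7 = -7/11094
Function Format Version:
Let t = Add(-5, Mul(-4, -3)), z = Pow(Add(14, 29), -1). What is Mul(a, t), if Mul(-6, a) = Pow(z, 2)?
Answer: Rational(-7, 11094) ≈ -0.00063097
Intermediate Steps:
z = Rational(1, 43) (z = Pow(43, -1) = Rational(1, 43) ≈ 0.023256)
t = 7 (t = Add(-5, 12) = 7)
a = Rational(-1, 11094) (a = Mul(Rational(-1, 6), Pow(Rational(1, 43), 2)) = Mul(Rational(-1, 6), Rational(1, 1849)) = Rational(-1, 11094) ≈ -9.0139e-5)
Mul(a, t) = Mul(Rational(-1, 11094), 7) = Rational(-7, 11094)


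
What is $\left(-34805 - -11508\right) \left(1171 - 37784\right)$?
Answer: $852973061$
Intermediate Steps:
$\left(-34805 - -11508\right) \left(1171 - 37784\right) = \left(-34805 + \left(-3222 + 14730\right)\right) \left(-36613\right) = \left(-34805 + 11508\right) \left(-36613\right) = \left(-23297\right) \left(-36613\right) = 852973061$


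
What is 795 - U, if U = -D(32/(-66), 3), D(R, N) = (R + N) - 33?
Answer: 25229/33 ≈ 764.52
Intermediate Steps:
D(R, N) = -33 + N + R (D(R, N) = (N + R) - 33 = -33 + N + R)
U = 1006/33 (U = -(-33 + 3 + 32/(-66)) = -(-33 + 3 + 32*(-1/66)) = -(-33 + 3 - 16/33) = -1*(-1006/33) = 1006/33 ≈ 30.485)
795 - U = 795 - 1*1006/33 = 795 - 1006/33 = 25229/33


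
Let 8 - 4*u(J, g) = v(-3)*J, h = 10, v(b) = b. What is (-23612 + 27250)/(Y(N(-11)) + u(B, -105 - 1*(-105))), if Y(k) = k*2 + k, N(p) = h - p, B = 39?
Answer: 14552/377 ≈ 38.599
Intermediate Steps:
u(J, g) = 2 + 3*J/4 (u(J, g) = 2 - (-3)*J/4 = 2 + 3*J/4)
N(p) = 10 - p
Y(k) = 3*k (Y(k) = 2*k + k = 3*k)
(-23612 + 27250)/(Y(N(-11)) + u(B, -105 - 1*(-105))) = (-23612 + 27250)/(3*(10 - 1*(-11)) + (2 + (¾)*39)) = 3638/(3*(10 + 11) + (2 + 117/4)) = 3638/(3*21 + 125/4) = 3638/(63 + 125/4) = 3638/(377/4) = 3638*(4/377) = 14552/377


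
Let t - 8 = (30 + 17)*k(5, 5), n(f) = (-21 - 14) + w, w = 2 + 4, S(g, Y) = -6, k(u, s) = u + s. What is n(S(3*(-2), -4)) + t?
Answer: 449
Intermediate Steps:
k(u, s) = s + u
w = 6
n(f) = -29 (n(f) = (-21 - 14) + 6 = -35 + 6 = -29)
t = 478 (t = 8 + (30 + 17)*(5 + 5) = 8 + 47*10 = 8 + 470 = 478)
n(S(3*(-2), -4)) + t = -29 + 478 = 449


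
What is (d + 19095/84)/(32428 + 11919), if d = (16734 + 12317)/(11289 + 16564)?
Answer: 25442539/4940787964 ≈ 0.0051495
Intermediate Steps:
d = 29051/27853 ≈ 1.0430
(d + 19095/84)/(32428 + 11919) = (29051/27853 + 19095/84)/(32428 + 11919) = (29051/27853 + 19095*(1/84))/44347 = (29051/27853 + 6365/28)*(1/44347) = (25442539/111412)*(1/44347) = 25442539/4940787964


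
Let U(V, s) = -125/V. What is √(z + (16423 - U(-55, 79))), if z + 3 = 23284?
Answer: √4803909/11 ≈ 199.25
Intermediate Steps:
z = 23281 (z = -3 + 23284 = 23281)
√(z + (16423 - U(-55, 79))) = √(23281 + (16423 - (-125)/(-55))) = √(23281 + (16423 - (-125)*(-1)/55)) = √(23281 + (16423 - 1*25/11)) = √(23281 + (16423 - 25/11)) = √(23281 + 180628/11) = √(436719/11) = √4803909/11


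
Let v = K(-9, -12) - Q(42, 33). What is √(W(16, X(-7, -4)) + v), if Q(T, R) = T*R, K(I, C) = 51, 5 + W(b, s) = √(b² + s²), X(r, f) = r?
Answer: √(-1340 + √305) ≈ 36.367*I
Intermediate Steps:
W(b, s) = -5 + √(b² + s²)
Q(T, R) = R*T
v = -1335 (v = 51 - 33*42 = 51 - 1*1386 = 51 - 1386 = -1335)
√(W(16, X(-7, -4)) + v) = √((-5 + √(16² + (-7)²)) - 1335) = √((-5 + √(256 + 49)) - 1335) = √((-5 + √305) - 1335) = √(-1340 + √305)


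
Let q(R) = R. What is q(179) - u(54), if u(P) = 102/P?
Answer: 1594/9 ≈ 177.11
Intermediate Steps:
q(179) - u(54) = 179 - 102/54 = 179 - 1*17/9 = 179 - 17/9 = 1594/9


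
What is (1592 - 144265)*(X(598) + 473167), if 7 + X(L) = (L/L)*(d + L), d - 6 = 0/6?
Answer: -67593331172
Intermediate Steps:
d = 6 (d = 6 + 0/6 = 6 + 0*(1/6) = 6 + 0 = 6)
X(L) = -1 + L (X(L) = -7 + (L/L)*(6 + L) = -7 + 1*(6 + L) = -7 + (6 + L) = -1 + L)
(1592 - 144265)*(X(598) + 473167) = (1592 - 144265)*((-1 + 598) + 473167) = -142673*(597 + 473167) = -142673*473764 = -67593331172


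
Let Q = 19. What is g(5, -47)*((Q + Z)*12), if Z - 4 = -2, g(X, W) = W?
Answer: -11844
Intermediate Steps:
Z = 2 (Z = 4 - 2 = 2)
g(5, -47)*((Q + Z)*12) = -47*(19 + 2)*12 = -987*12 = -47*252 = -11844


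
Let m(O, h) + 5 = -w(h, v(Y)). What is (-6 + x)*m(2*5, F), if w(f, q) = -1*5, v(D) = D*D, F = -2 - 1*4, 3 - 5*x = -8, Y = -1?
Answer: 0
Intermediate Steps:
x = 11/5 (x = ⅗ - ⅕*(-8) = ⅗ + 8/5 = 11/5 ≈ 2.2000)
F = -6 (F = -2 - 4 = -6)
v(D) = D²
w(f, q) = -5
m(O, h) = 0 (m(O, h) = -5 - 1*(-5) = -5 + 5 = 0)
(-6 + x)*m(2*5, F) = (-6 + 11/5)*0 = -19/5*0 = 0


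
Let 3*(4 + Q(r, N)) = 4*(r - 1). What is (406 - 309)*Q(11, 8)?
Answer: 2716/3 ≈ 905.33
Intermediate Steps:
Q(r, N) = -16/3 + 4*r/3 (Q(r, N) = -4 + (4*(r - 1))/3 = -4 + (4*(-1 + r))/3 = -4 + (-4 + 4*r)/3 = -4 + (-4/3 + 4*r/3) = -16/3 + 4*r/3)
(406 - 309)*Q(11, 8) = (406 - 309)*(-16/3 + (4/3)*11) = 97*(-16/3 + 44/3) = 97*(28/3) = 2716/3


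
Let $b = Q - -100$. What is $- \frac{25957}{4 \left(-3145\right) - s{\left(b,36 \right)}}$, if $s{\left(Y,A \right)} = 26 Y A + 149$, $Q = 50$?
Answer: $\frac{25957}{153129} \approx 0.16951$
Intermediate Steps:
$b = 150$ ($b = 50 - -100 = 50 + 100 = 150$)
$s{\left(Y,A \right)} = 149 + 26 A Y$ ($s{\left(Y,A \right)} = 26 A Y + 149 = 149 + 26 A Y$)
$- \frac{25957}{4 \left(-3145\right) - s{\left(b,36 \right)}} = - \frac{25957}{4 \left(-3145\right) - \left(149 + 26 \cdot 36 \cdot 150\right)} = - \frac{25957}{-12580 - \left(149 + 140400\right)} = - \frac{25957}{-12580 - 140549} = - \frac{25957}{-153129} = - \frac{25957 \left(-1\right)}{153129} = \left(-1\right) \left(- \frac{25957}{153129}\right) = \frac{25957}{153129}$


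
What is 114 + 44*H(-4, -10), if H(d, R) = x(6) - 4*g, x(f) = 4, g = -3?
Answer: 818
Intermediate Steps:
H(d, R) = 16 (H(d, R) = 4 - 4*(-3) = 4 + 12 = 16)
114 + 44*H(-4, -10) = 114 + 44*16 = 114 + 704 = 818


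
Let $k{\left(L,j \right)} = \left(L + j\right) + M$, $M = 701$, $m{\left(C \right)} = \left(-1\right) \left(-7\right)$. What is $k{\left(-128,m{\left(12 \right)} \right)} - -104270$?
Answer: $104850$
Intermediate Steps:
$m{\left(C \right)} = 7$
$k{\left(L,j \right)} = 701 + L + j$ ($k{\left(L,j \right)} = \left(L + j\right) + 701 = 701 + L + j$)
$k{\left(-128,m{\left(12 \right)} \right)} - -104270 = \left(701 - 128 + 7\right) - -104270 = 580 + 104270 = 104850$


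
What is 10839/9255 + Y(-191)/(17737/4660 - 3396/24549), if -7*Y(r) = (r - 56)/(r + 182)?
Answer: 397048899967/3883400341515 ≈ 0.10224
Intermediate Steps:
Y(r) = -(-56 + r)/(7*(182 + r)) (Y(r) = -(r - 56)/(7*(r + 182)) = -(-56 + r)/(7*(182 + r)))
10839/9255 + Y(-191)/(17737/4660 - 3396/24549) = 10839/9255 + ((56 - 1*(-191))/(7*(182 - 191)))/(17737/4660 - 3396/24549) = 10839*(1/9255) + ((⅐)*(56 + 191)/(-9))/(17737*(1/4660) - 3396*1/24549) = 3613/3085 + ((⅐)*(-⅑)*247)/(17737/4660 - 1132/8183) = 3613/3085 - 247/(63*139866751/38132780) = 3613/3085 - 247/63*38132780/139866751 = 3613/3085 - 1345542380/1258800759 = 397048899967/3883400341515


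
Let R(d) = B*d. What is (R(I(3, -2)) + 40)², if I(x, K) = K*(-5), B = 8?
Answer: 14400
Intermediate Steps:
I(x, K) = -5*K
R(d) = 8*d
(R(I(3, -2)) + 40)² = (8*(-5*(-2)) + 40)² = (8*10 + 40)² = (80 + 40)² = 120² = 14400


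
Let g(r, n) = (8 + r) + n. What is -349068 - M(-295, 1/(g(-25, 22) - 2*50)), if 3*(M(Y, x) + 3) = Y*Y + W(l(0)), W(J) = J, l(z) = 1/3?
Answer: -3402661/9 ≈ -3.7807e+5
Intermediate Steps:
l(z) = ⅓
g(r, n) = 8 + n + r
M(Y, x) = -26/9 + Y²/3 (M(Y, x) = -3 + (Y*Y + ⅓)/3 = -3 + (Y² + ⅓)/3 = -3 + (⅓ + Y²)/3 = -3 + (⅑ + Y²/3) = -26/9 + Y²/3)
-349068 - M(-295, 1/(g(-25, 22) - 2*50)) = -349068 - (-26/9 + (⅓)*(-295)²) = -349068 - (-26/9 + (⅓)*87025) = -349068 - (-26/9 + 87025/3) = -349068 - 1*261049/9 = -349068 - 261049/9 = -3402661/9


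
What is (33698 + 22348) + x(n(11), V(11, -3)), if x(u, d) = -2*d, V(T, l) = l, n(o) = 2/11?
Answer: 56052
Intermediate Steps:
n(o) = 2/11 (n(o) = 2*(1/11) = 2/11)
(33698 + 22348) + x(n(11), V(11, -3)) = (33698 + 22348) - 2*(-3) = 56046 + 6 = 56052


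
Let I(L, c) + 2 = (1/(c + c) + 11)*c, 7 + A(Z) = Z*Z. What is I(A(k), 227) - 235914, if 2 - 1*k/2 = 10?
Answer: -466837/2 ≈ -2.3342e+5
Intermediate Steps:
k = -16 (k = 4 - 2*10 = 4 - 20 = -16)
A(Z) = -7 + Z² (A(Z) = -7 + Z*Z = -7 + Z²)
I(L, c) = -2 + c*(11 + 1/(2*c)) (I(L, c) = -2 + (1/(c + c) + 11)*c = -2 + (1/(2*c) + 11)*c = -2 + (11 + 1/(2*c))*c = -2 + c*(11 + 1/(2*c)))
I(A(k), 227) - 235914 = (-3/2 + 11*227) - 235914 = (-3/2 + 2497) - 235914 = 4991/2 - 235914 = -466837/2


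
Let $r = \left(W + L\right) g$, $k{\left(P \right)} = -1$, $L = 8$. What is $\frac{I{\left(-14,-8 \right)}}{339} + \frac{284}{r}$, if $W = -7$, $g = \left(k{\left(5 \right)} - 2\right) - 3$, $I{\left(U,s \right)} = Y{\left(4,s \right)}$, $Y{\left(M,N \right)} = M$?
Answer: $- \frac{16042}{339} \approx -47.322$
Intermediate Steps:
$I{\left(U,s \right)} = 4$
$g = -6$ ($g = \left(-1 - 2\right) - 3 = -3 - 3 = -6$)
$r = -6$ ($r = \left(-7 + 8\right) \left(-6\right) = 1 \left(-6\right) = -6$)
$\frac{I{\left(-14,-8 \right)}}{339} + \frac{284}{r} = \frac{4}{339} + \frac{284}{-6} = 4 \cdot \frac{1}{339} + 284 \left(- \frac{1}{6}\right) = \frac{4}{339} - \frac{142}{3} = - \frac{16042}{339}$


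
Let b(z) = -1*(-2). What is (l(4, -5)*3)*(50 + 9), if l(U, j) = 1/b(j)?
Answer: 177/2 ≈ 88.500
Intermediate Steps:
b(z) = 2
l(U, j) = 1/2
(l(4, -5)*3)*(50 + 9) = ((1/2)*3)*(50 + 9) = (3/2)*59 = 177/2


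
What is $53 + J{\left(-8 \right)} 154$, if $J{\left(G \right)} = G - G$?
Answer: $53$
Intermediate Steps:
$J{\left(G \right)} = 0$
$53 + J{\left(-8 \right)} 154 = 53 + 0 \cdot 154 = 53 + 0 = 53$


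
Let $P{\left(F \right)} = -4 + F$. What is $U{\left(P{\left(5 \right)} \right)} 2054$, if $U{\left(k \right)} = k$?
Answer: $2054$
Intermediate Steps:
$U{\left(P{\left(5 \right)} \right)} 2054 = \left(-4 + 5\right) 2054 = 1 \cdot 2054 = 2054$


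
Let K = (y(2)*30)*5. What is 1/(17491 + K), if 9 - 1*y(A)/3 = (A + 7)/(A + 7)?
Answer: 1/21091 ≈ 4.7414e-5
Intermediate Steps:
y(A) = 24 (y(A) = 27 - 3*(A + 7)/(A + 7) = 27 - 3*(7 + A)/(7 + A) = 27 - 3*1 = 27 - 3 = 24)
K = 3600 (K = (24*30)*5 = 720*5 = 3600)
1/(17491 + K) = 1/(17491 + 3600) = 1/21091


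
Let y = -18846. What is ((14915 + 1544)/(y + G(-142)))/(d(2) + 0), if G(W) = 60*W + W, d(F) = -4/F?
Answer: 16459/55016 ≈ 0.29917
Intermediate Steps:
G(W) = 61*W
((14915 + 1544)/(y + G(-142)))/(d(2) + 0) = ((14915 + 1544)/(-18846 + 61*(-142)))/(-4/2 + 0) = (16459/(-18846 - 8662))/(-4*1/2 + 0) = (16459/(-27508))/(-2 + 0) = (16459*(-1/27508))/(-2) = -1/2*(-16459/27508) = 16459/55016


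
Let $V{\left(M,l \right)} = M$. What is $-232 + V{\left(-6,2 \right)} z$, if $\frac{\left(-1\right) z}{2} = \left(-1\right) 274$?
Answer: $-3520$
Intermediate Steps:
$z = 548$ ($z = - 2 \left(\left(-1\right) 274\right) = \left(-2\right) \left(-274\right) = 548$)
$-232 + V{\left(-6,2 \right)} z = -232 - 3288 = -3520$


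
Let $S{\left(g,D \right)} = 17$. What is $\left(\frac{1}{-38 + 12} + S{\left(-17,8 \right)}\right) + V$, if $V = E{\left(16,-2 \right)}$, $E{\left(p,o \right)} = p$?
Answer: $\frac{857}{26} \approx 32.962$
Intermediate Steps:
$V = 16$
$\left(\frac{1}{-38 + 12} + S{\left(-17,8 \right)}\right) + V = \left(\frac{1}{-38 + 12} + 17\right) + 16 = \left(\frac{1}{-26} + 17\right) + 16 = \left(- \frac{1}{26} + 17\right) + 16 = \frac{441}{26} + 16 = \frac{857}{26}$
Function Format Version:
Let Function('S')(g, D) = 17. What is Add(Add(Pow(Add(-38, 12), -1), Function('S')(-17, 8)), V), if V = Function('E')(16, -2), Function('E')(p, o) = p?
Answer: Rational(857, 26) ≈ 32.962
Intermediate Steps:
V = 16
Add(Add(Pow(Add(-38, 12), -1), Function('S')(-17, 8)), V) = Add(Add(Pow(Add(-38, 12), -1), 17), 16) = Add(Add(Pow(-26, -1), 17), 16) = Add(Add(Rational(-1, 26), 17), 16) = Add(Rational(441, 26), 16) = Rational(857, 26)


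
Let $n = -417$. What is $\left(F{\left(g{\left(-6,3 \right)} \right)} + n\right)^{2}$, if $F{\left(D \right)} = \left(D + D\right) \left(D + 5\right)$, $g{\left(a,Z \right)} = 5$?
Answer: $100489$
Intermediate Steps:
$F{\left(D \right)} = 2 D \left(5 + D\right)$
$\left(F{\left(g{\left(-6,3 \right)} \right)} + n\right)^{2} = \left(2 \cdot 5 \left(5 + 5\right) - 417\right)^{2} = \left(2 \cdot 5 \cdot 10 - 417\right)^{2} = \left(100 - 417\right)^{2} = \left(-317\right)^{2} = 100489$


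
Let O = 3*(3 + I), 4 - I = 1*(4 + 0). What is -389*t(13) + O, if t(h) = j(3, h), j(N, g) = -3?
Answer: 1176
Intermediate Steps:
I = 0 (I = 4 - (4 + 0) = 4 - 4 = 0)
t(h) = -3
O = 9 (O = 3*(3 + 0) = 3*3 = 9)
-389*t(13) + O = -389*(-3) + 9 = 1167 + 9 = 1176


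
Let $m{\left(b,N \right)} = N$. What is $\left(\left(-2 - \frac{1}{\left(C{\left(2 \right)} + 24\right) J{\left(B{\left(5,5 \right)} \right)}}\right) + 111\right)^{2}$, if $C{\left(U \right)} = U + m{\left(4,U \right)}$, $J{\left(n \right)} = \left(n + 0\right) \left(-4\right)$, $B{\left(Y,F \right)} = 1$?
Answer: $\frac{149059681}{12544} \approx 11883.0$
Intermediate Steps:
$J{\left(n \right)} = - 4 n$ ($J{\left(n \right)} = n \left(-4\right) = - 4 n$)
$C{\left(U \right)} = 2 U$ ($C{\left(U \right)} = U + U = 2 U$)
$\left(\left(-2 - \frac{1}{\left(C{\left(2 \right)} + 24\right) J{\left(B{\left(5,5 \right)} \right)}}\right) + 111\right)^{2} = \left(\left(-2 - \frac{1}{\left(2 \cdot 2 + 24\right) \left(\left(-4\right) 1\right)}\right) + 111\right)^{2} = \left(\left(-2 - \frac{1}{\left(4 + 24\right) \left(-4\right)}\right) + 111\right)^{2} = \left(\left(-2 - \frac{1}{28} \left(- \frac{1}{4}\right)\right) + 111\right)^{2} = \left(\left(-2 - - \frac{1}{112}\right) + 111\right)^{2} = \left(\left(-2 + \frac{1}{112}\right) + 111\right)^{2} = \left(- \frac{223}{112} + 111\right)^{2} = \left(\frac{12209}{112}\right)^{2} = \frac{149059681}{12544}$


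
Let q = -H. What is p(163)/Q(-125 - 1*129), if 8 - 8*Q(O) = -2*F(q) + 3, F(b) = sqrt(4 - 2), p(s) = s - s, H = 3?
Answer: 0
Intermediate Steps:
p(s) = 0
q = -3 (q = -1*3 = -3)
F(b) = sqrt(2)
Q(O) = 5/8 + sqrt(2)/4 (Q(O) = 1 - (-2*sqrt(2) + 3)/8 = 1 - (3 - 2*sqrt(2))/8 = 1 + (-3/8 + sqrt(2)/4) = 5/8 + sqrt(2)/4)
p(163)/Q(-125 - 1*129) = 0/(5/8 + sqrt(2)/4) = 0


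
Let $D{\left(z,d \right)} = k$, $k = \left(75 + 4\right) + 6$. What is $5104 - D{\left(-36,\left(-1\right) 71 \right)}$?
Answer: $5019$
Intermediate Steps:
$k = 85$ ($k = 79 + 6 = 85$)
$D{\left(z,d \right)} = 85$
$5104 - D{\left(-36,\left(-1\right) 71 \right)} = 5104 - 85 = 5019$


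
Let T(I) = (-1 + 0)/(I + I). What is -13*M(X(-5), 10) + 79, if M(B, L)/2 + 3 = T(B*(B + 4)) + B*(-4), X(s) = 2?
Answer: 4393/12 ≈ 366.08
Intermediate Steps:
T(I) = -1/(2*I)
M(B, L) = -6 - 8*B - 1/(B*(4 + B)) (M(B, L) = -6 + 2*(-1/(B*(B + 4))/2 + B*(-4)) = -6 + 2*(-1/(B*(4 + B))/2 - 4*B) = -6 + 2*(-1/(2*B*(4 + B)) - 4*B) = -6 + 2*(-4*B - 1/(2*B*(4 + B))) = -6 + (-8*B - 1/(B*(4 + B))) = -6 - 8*B - 1/(B*(4 + B)))
-13*M(X(-5), 10) + 79 = -13*(-1 + 2*2*(-3 - 4*2)*(4 + 2))/(2*(4 + 2)) + 79 = -13*(-1 + 2*2*(-3 - 8)*6)/(2*6) + 79 = -13*(-1 + 2*2*(-11)*6)/(2*6) + 79 = -13*(-1 - 264)/(2*6) + 79 = -13*(-265)/(2*6) + 79 = -13*(-265/12) + 79 = 3445/12 + 79 = 4393/12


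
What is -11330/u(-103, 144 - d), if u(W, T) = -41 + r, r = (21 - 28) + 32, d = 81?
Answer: 5665/8 ≈ 708.13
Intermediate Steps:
r = 25 (r = -7 + 32 = 25)
u(W, T) = -16 (u(W, T) = -41 + 25 = -16)
-11330/u(-103, 144 - d) = -11330/(-16) = -11330*(-1/16) = 5665/8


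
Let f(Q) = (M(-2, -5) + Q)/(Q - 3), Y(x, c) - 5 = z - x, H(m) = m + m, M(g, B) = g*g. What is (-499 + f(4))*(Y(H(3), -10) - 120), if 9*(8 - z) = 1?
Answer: 499838/9 ≈ 55538.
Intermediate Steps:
M(g, B) = g**2
z = 71/9 (z = 8 - 1/9*1 = 8 - 1/9 = 71/9 ≈ 7.8889)
H(m) = 2*m
Y(x, c) = 116/9 - x (Y(x, c) = 5 + (71/9 - x) = 116/9 - x)
f(Q) = (4 + Q)/(-3 + Q) (f(Q) = ((-2)**2 + Q)/(Q - 3) = (4 + Q)/(-3 + Q))
(-499 + f(4))*(Y(H(3), -10) - 120) = (-499 + (4 + 4)/(-3 + 4))*((116/9 - 2*3) - 120) = (-499 + 8/1)*((116/9 - 1*6) - 120) = (-499 + 1*8)*((116/9 - 6) - 120) = (-499 + 8)*(62/9 - 120) = -491*(-1018/9) = 499838/9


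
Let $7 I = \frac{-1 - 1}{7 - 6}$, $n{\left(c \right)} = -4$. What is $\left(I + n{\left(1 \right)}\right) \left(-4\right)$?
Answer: $\frac{120}{7} \approx 17.143$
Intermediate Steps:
$I = - \frac{2}{7}$ ($I = \frac{\left(-1 - 1\right) \frac{1}{7 - 6}}{7} = \frac{\left(-1 - 1\right) 1^{-1}}{7} = \frac{\left(-2\right) 1}{7} = \frac{1}{7} \left(-2\right) = - \frac{2}{7} \approx -0.28571$)
$\left(I + n{\left(1 \right)}\right) \left(-4\right) = \left(- \frac{2}{7} - 4\right) \left(-4\right) = \left(- \frac{30}{7}\right) \left(-4\right) = \frac{120}{7}$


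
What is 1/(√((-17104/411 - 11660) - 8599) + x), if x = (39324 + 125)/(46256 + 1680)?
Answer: 777212205504/19172957105461099 - 2297860096*I*√3429200283/19172957105461099 ≈ 4.0537e-5 - 0.0070183*I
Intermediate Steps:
x = 39449/47936 ≈ 0.82295
1/(√((-17104/411 - 11660) - 8599) + x) = 1/(√((-17104/411 - 11660) - 8599) + 39449/47936) = 1/(√(-4809364/411 - 8599) + 39449/47936) = 1/(√(-8343553/411) + 39449/47936) = 1/(I*√3429200283/411 + 39449/47936) = 1/(39449/47936 + I*√3429200283/411)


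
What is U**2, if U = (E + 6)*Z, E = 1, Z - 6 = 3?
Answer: 3969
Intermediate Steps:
Z = 9 (Z = 6 + 3 = 9)
U = 63 (U = (1 + 6)*9 = 7*9 = 63)
U**2 = 63**2 = 3969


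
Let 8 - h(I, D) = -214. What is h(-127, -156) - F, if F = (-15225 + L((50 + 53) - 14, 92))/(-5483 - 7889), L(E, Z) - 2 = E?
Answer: 1476725/6686 ≈ 220.87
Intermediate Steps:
L(E, Z) = 2 + E
h(I, D) = 222 (h(I, D) = 8 - 1*(-214) = 8 + 214 = 222)
F = 7567/6686 (F = (-15225 + (2 + ((50 + 53) - 14)))/(-5483 - 7889) = (-15225 + (2 + (103 - 14)))/(-13372) = (-15225 + (2 + 89))*(-1/13372) = (-15225 + 91)*(-1/13372) = -15134*(-1/13372) = 7567/6686 ≈ 1.1318)
h(-127, -156) - F = 222 - 1*7567/6686 = 222 - 7567/6686 = 1476725/6686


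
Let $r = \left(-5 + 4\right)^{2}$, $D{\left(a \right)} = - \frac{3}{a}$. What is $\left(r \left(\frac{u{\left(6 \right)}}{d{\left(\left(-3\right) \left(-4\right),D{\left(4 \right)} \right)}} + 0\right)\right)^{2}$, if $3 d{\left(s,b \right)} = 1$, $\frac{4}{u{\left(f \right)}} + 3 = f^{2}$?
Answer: $\frac{16}{121} \approx 0.13223$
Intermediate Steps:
$u{\left(f \right)} = \frac{4}{-3 + f^{2}}$
$r = 1$ ($r = \left(-1\right)^{2} = 1$)
$d{\left(s,b \right)} = \frac{1}{3}$ ($d{\left(s,b \right)} = \frac{1}{3} \cdot 1 = \frac{1}{3}$)
$\left(r \left(\frac{u{\left(6 \right)}}{d{\left(\left(-3\right) \left(-4\right),D{\left(4 \right)} \right)}} + 0\right)\right)^{2} = \left(1 \left(\frac{4}{-3 + 6^{2}} \frac{1}{\frac{1}{3}} + 0\right)\right)^{2} = \left(1 \left(\frac{4}{-3 + 36} \cdot 3 + 0\right)\right)^{2} = \left(1 \left(\frac{4}{33} \cdot 3 + 0\right)\right)^{2} = \left(1 \left(\frac{4}{11} + 0\right)\right)^{2} = \left(1 \cdot \frac{4}{11}\right)^{2} = \left(\frac{4}{11}\right)^{2} = \frac{16}{121}$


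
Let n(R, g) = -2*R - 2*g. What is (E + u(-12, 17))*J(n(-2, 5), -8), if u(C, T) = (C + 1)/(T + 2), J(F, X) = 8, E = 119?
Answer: 18000/19 ≈ 947.37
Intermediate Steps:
u(C, T) = (1 + C)/(2 + T)
(E + u(-12, 17))*J(n(-2, 5), -8) = (119 + (1 - 12)/(2 + 17))*8 = (119 - 11/19)*8 = (2250/19)*8 = 18000/19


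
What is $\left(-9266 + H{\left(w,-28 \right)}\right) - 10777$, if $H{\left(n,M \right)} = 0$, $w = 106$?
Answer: $-20043$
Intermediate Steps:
$\left(-9266 + H{\left(w,-28 \right)}\right) - 10777 = \left(-9266 + 0\right) - 10777 = -9266 - 10777 = -20043$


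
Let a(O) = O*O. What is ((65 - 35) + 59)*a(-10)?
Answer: 8900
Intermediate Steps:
a(O) = O²
((65 - 35) + 59)*a(-10) = ((65 - 35) + 59)*(-10)² = (30 + 59)*100 = 89*100 = 8900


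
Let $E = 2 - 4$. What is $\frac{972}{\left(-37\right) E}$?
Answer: $\frac{486}{37} \approx 13.135$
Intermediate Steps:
$E = -2$ ($E = 2 - 4 = -2$)
$\frac{972}{\left(-37\right) E} = \frac{972}{\left(-37\right) \left(-2\right)} = \frac{972}{74} = 972 \cdot \frac{1}{74} = \frac{486}{37}$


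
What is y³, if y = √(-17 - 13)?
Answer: -30*I*√30 ≈ -164.32*I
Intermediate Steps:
y = I*√30 (y = √(-30) = I*√30 ≈ 5.4772*I)
y³ = (I*√30)³ = -30*I*√30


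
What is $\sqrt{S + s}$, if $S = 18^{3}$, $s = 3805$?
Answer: $\sqrt{9637} \approx 98.168$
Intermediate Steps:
$S = 5832$
$\sqrt{S + s} = \sqrt{5832 + 3805} = \sqrt{9637}$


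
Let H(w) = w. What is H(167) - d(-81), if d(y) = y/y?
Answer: 166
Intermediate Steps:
d(y) = 1
H(167) - d(-81) = 167 - 1*1 = 167 - 1 = 166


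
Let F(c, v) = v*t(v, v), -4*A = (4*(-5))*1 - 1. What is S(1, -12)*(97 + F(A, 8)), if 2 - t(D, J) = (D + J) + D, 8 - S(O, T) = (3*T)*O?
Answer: -3476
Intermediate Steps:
S(O, T) = 8 - 3*O*T (S(O, T) = 8 - 3*T*O = 8 - 3*O*T)
t(D, J) = 2 - J - 2*D (t(D, J) = 2 - ((D + J) + D) = 2 - (J + 2*D) = 2 + (-J - 2*D) = 2 - J - 2*D)
A = 21/4 (A = -((4*(-5))*1 - 1)/4 = -(-20*1 - 1)/4 = -(-20 - 1)/4 = -¼*(-21) = 21/4 ≈ 5.2500)
F(c, v) = v*(2 - 3*v) (F(c, v) = v*(2 - v - 2*v) = v*(2 - 3*v))
S(1, -12)*(97 + F(A, 8)) = (8 - 3*1*(-12))*(97 + 8*(2 - 3*8)) = (8 + 36)*(97 + 8*(2 - 24)) = 44*(97 + 8*(-22)) = 44*(97 - 176) = 44*(-79) = -3476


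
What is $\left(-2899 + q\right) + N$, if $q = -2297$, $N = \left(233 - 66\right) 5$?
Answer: $-4361$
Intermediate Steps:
$N = 835$ ($N = 167 \cdot 5 = 835$)
$\left(-2899 + q\right) + N = \left(-2899 - 2297\right) + 835 = -5196 + 835 = -4361$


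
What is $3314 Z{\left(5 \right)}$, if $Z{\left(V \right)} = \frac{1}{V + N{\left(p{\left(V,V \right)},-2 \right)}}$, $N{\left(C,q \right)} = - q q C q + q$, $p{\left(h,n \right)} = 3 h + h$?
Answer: $\frac{3314}{163} \approx 20.331$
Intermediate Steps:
$p{\left(h,n \right)} = 4 h$
$N{\left(C,q \right)} = q - C q^{3}$ ($N{\left(C,q \right)} = - q^{2} C q + q = - C q^{2} q + q = - C q^{3} + q = q - C q^{3}$)
$Z{\left(V \right)} = \frac{1}{-2 + 33 V}$ ($Z{\left(V \right)} = \frac{1}{V - \left(2 + 4 V \left(-2\right)^{3}\right)} = \frac{1}{V - \left(2 + 4 V \left(-8\right)\right)} = \frac{1}{V + \left(-2 + 32 V\right)} = \frac{1}{-2 + 33 V}$)
$3314 Z{\left(5 \right)} = \frac{3314}{-2 + 33 \cdot 5} = \frac{3314}{-2 + 165} = \frac{3314}{163}$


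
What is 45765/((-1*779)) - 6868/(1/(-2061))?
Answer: 11026658727/779 ≈ 1.4155e+7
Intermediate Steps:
45765/((-1*779)) - 6868/(1/(-2061)) = 45765/(-779) - 6868/(-1/2061) = 45765*(-1/779) - 6868*(-2061) = -45765/779 + 14154948 = 11026658727/779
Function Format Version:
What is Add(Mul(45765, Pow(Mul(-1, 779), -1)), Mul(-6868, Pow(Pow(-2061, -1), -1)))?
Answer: Rational(11026658727, 779) ≈ 1.4155e+7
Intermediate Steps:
Add(Mul(45765, Pow(Mul(-1, 779), -1)), Mul(-6868, Pow(Pow(-2061, -1), -1))) = Add(Mul(45765, Pow(-779, -1)), Mul(-6868, Pow(Rational(-1, 2061), -1))) = Add(Mul(45765, Rational(-1, 779)), Mul(-6868, -2061)) = Add(Rational(-45765, 779), 14154948) = Rational(11026658727, 779)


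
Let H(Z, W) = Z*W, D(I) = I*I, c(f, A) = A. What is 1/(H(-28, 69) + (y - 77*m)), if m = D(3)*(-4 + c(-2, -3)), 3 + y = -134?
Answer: 1/2782 ≈ 0.00035945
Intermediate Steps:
y = -137 (y = -3 - 134 = -137)
D(I) = I²
H(Z, W) = W*Z
m = -63 (m = 3²*(-4 - 3) = 9*(-7) = -63)
1/(H(-28, 69) + (y - 77*m)) = 1/(69*(-28) + (-137 - 77*(-63))) = 1/(-1932 + (-137 + 4851)) = 1/(-1932 + 4714) = 1/2782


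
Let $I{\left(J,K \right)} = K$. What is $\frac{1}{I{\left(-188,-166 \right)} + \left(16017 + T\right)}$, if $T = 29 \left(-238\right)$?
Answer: $\frac{1}{8949} \approx 0.00011174$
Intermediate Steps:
$T = -6902$
$\frac{1}{I{\left(-188,-166 \right)} + \left(16017 + T\right)} = \frac{1}{-166 + \left(16017 - 6902\right)} = \frac{1}{-166 + 9115} = \frac{1}{8949}$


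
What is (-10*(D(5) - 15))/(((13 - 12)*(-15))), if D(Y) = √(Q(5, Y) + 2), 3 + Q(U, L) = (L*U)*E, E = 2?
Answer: -16/3 ≈ -5.3333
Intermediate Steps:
Q(U, L) = -3 + 2*L*U (Q(U, L) = -3 + (L*U)*2 = -3 + 2*L*U)
D(Y) = √(-1 + 10*Y) (D(Y) = √((-3 + 2*Y*5) + 2) = √((-3 + 10*Y) + 2) = √(-1 + 10*Y))
(-10*(D(5) - 15))/(((13 - 12)*(-15))) = (-10*(√(-1 + 10*5) - 15))/(((13 - 12)*(-15))) = (-10*(√(-1 + 50) - 15))/((1*(-15))) = -10*(√49 - 15)/(-15) = -10*(7 - 15)*(-1/15) = -10*(-8)*(-1/15) = 80*(-1/15) = -16/3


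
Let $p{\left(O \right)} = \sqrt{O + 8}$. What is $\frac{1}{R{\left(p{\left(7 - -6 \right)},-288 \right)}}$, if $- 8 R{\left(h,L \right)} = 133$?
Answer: $- \frac{8}{133} \approx -0.06015$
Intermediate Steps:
$p{\left(O \right)} = \sqrt{8 + O}$
$R{\left(h,L \right)} = - \frac{133}{8}$ ($R{\left(h,L \right)} = \left(- \frac{1}{8}\right) 133 = - \frac{133}{8}$)
$\frac{1}{R{\left(p{\left(7 - -6 \right)},-288 \right)}} = \frac{1}{- \frac{133}{8}} = - \frac{8}{133}$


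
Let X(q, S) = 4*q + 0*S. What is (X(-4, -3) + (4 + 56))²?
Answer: 1936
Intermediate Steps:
X(q, S) = 4*q (X(q, S) = 4*q + 0 = 4*q)
(X(-4, -3) + (4 + 56))² = (4*(-4) + (4 + 56))² = (-16 + 60)² = 44² = 1936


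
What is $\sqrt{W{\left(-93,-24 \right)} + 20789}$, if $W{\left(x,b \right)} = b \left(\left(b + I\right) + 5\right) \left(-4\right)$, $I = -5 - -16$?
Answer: $\sqrt{20021} \approx 141.5$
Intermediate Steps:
$I = 11$ ($I = -5 + 16 = 11$)
$W{\left(x,b \right)} = - 4 b \left(16 + b\right)$ ($W{\left(x,b \right)} = b \left(\left(b + 11\right) + 5\right) \left(-4\right) = b \left(\left(11 + b\right) + 5\right) \left(-4\right) = b \left(16 + b\right) \left(-4\right) = - 4 b \left(16 + b\right)$)
$\sqrt{W{\left(-93,-24 \right)} + 20789} = \sqrt{\left(-4\right) \left(-24\right) \left(16 - 24\right) + 20789} = \sqrt{\left(-4\right) \left(-24\right) \left(-8\right) + 20789} = \sqrt{-768 + 20789} = \sqrt{20021}$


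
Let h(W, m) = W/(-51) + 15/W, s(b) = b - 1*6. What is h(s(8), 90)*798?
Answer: 101213/17 ≈ 5953.7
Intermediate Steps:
s(b) = -6 + b (s(b) = b - 6 = -6 + b)
h(W, m) = 15/W - W/51 (h(W, m) = W*(-1/51) + 15/W = -W/51 + 15/W = 15/W - W/51)
h(s(8), 90)*798 = (15/(-6 + 8) - (-6 + 8)/51)*798 = (15/2 - 1/51*2)*798 = (15*(1/2) - 2/51)*798 = (15/2 - 2/51)*798 = (761/102)*798 = 101213/17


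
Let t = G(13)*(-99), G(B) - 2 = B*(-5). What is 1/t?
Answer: 1/6237 ≈ 0.00016033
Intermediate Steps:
G(B) = 2 - 5*B (G(B) = 2 + B*(-5) = 2 - 5*B)
t = 6237 (t = (2 - 5*13)*(-99) = (2 - 65)*(-99) = -63*(-99) = 6237)
1/t = 1/6237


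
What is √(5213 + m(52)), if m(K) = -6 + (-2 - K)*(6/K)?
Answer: √878930/13 ≈ 72.116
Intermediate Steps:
m(K) = -6 + 6*(-2 - K)/K
√(5213 + m(52)) = √(5213 + (-12 - 12/52)) = √(5213 + (-12 - 12*1/52)) = √(5213 + (-12 - 3/13)) = √(5213 - 159/13) = √(67610/13) = √878930/13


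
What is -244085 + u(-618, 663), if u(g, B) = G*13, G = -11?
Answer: -244228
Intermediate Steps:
u(g, B) = -143 (u(g, B) = -11*13 = -143)
-244085 + u(-618, 663) = -244085 - 143 = -244228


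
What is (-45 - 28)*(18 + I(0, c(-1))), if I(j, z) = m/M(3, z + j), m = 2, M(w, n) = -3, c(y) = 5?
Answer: -3796/3 ≈ -1265.3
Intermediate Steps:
I(j, z) = -⅔ (I(j, z) = 2/(-3) = 2*(-⅓) = -⅔)
(-45 - 28)*(18 + I(0, c(-1))) = (-45 - 28)*(18 - ⅔) = -73*52/3 = -3796/3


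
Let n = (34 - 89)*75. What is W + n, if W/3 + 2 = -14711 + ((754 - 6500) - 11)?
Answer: -65535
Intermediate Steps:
n = -4125 (n = -55*75 = -4125)
W = -61410 (W = -6 + 3*(-14711 + ((754 - 6500) - 11)) = -6 + 3*(-14711 + (-5746 - 11)) = -6 + 3*(-14711 - 5757) = -6 + 3*(-20468) = -6 - 61404 = -61410)
W + n = -61410 - 4125 = -65535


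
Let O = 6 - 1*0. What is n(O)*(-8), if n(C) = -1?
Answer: 8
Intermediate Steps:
O = 6 (O = 6 + 0 = 6)
n(O)*(-8) = -1*(-8) = 8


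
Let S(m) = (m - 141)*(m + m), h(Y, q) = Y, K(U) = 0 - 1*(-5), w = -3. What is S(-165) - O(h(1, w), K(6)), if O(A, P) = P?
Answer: 100975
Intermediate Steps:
K(U) = 5 (K(U) = 0 + 5 = 5)
S(m) = 2*m*(-141 + m) (S(m) = (-141 + m)*(2*m) = 2*m*(-141 + m))
S(-165) - O(h(1, w), K(6)) = 2*(-165)*(-141 - 165) - 1*5 = 2*(-165)*(-306) - 5 = 100980 - 5 = 100975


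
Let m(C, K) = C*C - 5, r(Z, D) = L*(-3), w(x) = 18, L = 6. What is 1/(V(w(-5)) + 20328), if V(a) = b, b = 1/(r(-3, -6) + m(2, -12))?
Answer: 19/386231 ≈ 4.9193e-5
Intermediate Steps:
r(Z, D) = -18 (r(Z, D) = 6*(-3) = -18)
m(C, K) = -5 + C² (m(C, K) = C² - 5 = -5 + C²)
b = -1/19 (b = 1/(-18 + (-5 + 2²)) = 1/(-18 + (-5 + 4)) = 1/(-18 - 1) = 1/(-19) = -1/19 ≈ -0.052632)
V(a) = -1/19
1/(V(w(-5)) + 20328) = 1/(-1/19 + 20328) = 1/(386231/19) = 19/386231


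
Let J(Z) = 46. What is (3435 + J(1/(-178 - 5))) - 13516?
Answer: -10035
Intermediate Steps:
(3435 + J(1/(-178 - 5))) - 13516 = (3435 + 46) - 13516 = 3481 - 13516 = -10035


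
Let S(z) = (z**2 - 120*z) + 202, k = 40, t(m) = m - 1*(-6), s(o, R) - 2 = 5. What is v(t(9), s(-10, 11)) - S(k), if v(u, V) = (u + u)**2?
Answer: 3898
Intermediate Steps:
s(o, R) = 7 (s(o, R) = 2 + 5 = 7)
t(m) = 6 + m (t(m) = m + 6 = 6 + m)
v(u, V) = 4*u**2 (v(u, V) = (2*u)**2 = 4*u**2)
S(z) = 202 + z**2 - 120*z
v(t(9), s(-10, 11)) - S(k) = 4*(6 + 9)**2 - (202 + 40**2 - 120*40) = 4*15**2 - (202 + 1600 - 4800) = 4*225 - 1*(-2998) = 900 + 2998 = 3898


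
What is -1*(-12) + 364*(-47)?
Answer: -17096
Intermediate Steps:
-1*(-12) + 364*(-47) = 12 - 17108 = -17096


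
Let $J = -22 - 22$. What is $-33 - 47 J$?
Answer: $2035$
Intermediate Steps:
$J = -44$
$-33 - 47 J = -33 - -2068 = -33 + 2068 = 2035$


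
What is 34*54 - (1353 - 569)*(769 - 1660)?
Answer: 700380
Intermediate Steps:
34*54 - (1353 - 569)*(769 - 1660) = 1836 - 784*(-891) = 1836 - 1*(-698544) = 1836 + 698544 = 700380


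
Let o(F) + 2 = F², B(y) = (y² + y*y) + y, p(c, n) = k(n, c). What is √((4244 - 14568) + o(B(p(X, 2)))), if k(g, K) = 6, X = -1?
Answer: I*√4242 ≈ 65.131*I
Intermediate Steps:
p(c, n) = 6
B(y) = y + 2*y² (B(y) = (y² + y²) + y = 2*y² + y = y + 2*y²)
o(F) = -2 + F²
√((4244 - 14568) + o(B(p(X, 2)))) = √((4244 - 14568) + (-2 + (6*(1 + 2*6))²)) = √(-10324 + (-2 + (6*(1 + 12))²)) = √(-10324 + (-2 + (6*13)²)) = √(-10324 + (-2 + 78²)) = √(-10324 + (-2 + 6084)) = √(-10324 + 6082) = √(-4242) = I*√4242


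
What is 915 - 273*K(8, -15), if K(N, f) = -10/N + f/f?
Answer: 3933/4 ≈ 983.25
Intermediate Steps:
K(N, f) = 1 - 10/N (K(N, f) = -10/N + 1 = 1 - 10/N)
915 - 273*K(8, -15) = 915 - 273*(-10 + 8)/8 = 915 - 273*(-2)/8 = 915 - 273*(-¼) = 915 + 273/4 = 3933/4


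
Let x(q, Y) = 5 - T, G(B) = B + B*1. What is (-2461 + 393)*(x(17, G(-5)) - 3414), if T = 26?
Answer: 7103580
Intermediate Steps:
G(B) = 2*B (G(B) = B + B = 2*B)
x(q, Y) = -21 (x(q, Y) = 5 - 1*26 = 5 - 26 = -21)
(-2461 + 393)*(x(17, G(-5)) - 3414) = (-2461 + 393)*(-21 - 3414) = -2068*(-3435) = 7103580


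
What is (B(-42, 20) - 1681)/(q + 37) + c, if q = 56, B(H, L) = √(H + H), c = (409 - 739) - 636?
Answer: -91519/93 + 2*I*√21/93 ≈ -984.08 + 0.09855*I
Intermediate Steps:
c = -966 (c = -330 - 636 = -966)
B(H, L) = √2*√H (B(H, L) = √(2*H) = √2*√H)
(B(-42, 20) - 1681)/(q + 37) + c = (√2*√(-42) - 1681)/(56 + 37) - 966 = (√2*(I*√42) - 1681)/93 - 966 = (2*I*√21 - 1681)*(1/93) - 966 = (-1681 + 2*I*√21)*(1/93) - 966 = (-1681/93 + 2*I*√21/93) - 966 = -91519/93 + 2*I*√21/93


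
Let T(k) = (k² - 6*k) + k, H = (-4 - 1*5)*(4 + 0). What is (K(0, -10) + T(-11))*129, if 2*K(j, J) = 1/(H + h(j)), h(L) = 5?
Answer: 1407519/62 ≈ 22702.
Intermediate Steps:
H = -36 (H = (-4 - 5)*4 = -9*4 = -36)
K(j, J) = -1/62 (K(j, J) = 1/(2*(-36 + 5)) = (½)/(-31) = (½)*(-1/31) = -1/62)
T(k) = k² - 5*k
(K(0, -10) + T(-11))*129 = (-1/62 - 11*(-5 - 11))*129 = (-1/62 - 11*(-16))*129 = (-1/62 + 176)*129 = (10911/62)*129 = 1407519/62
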